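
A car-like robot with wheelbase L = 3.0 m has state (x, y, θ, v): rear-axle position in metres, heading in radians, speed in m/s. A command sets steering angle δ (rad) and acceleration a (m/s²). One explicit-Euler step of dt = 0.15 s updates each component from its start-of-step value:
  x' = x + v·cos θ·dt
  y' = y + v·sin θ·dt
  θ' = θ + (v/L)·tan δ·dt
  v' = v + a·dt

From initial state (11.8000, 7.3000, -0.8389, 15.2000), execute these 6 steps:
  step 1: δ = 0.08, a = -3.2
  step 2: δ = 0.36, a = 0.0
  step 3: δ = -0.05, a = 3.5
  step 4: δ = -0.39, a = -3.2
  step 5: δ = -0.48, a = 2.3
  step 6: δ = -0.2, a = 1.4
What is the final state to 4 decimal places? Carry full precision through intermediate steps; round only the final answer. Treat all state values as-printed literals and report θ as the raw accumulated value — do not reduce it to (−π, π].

(21.0030, -1.9832, -1.3886, 15.3200)

after step 1 (δ=0.08, a=-3.2): (13.323682, 5.603889, -0.777970, 14.720000)
after step 2 (δ=0.36, a=0.0): (14.896528, 4.054237, -0.500937, 14.720000)
after step 3 (δ=-0.05, a=3.5): (16.833237, 2.993850, -0.537768, 15.245000)
after step 4 (δ=-0.39, a=-3.2): (18.797222, 1.822530, -0.851095, 14.765000)
after step 5 (δ=-0.48, a=2.3): (20.257097, 0.157032, -1.235436, 15.110000)
after step 6 (δ=-0.2, a=1.4): (21.003024, -1.983205, -1.388583, 15.320000)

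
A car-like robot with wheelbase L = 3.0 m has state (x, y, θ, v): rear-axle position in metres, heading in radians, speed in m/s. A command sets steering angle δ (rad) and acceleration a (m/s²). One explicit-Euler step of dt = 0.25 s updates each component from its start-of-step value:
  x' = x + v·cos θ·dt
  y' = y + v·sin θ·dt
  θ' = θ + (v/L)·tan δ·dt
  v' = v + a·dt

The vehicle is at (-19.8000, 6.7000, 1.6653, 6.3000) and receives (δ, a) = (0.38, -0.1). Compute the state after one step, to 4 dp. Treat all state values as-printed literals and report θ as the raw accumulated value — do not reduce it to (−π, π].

x' = -19.8000 + 6.3000·cos(1.6653)·0.25 = -19.9486
y' = 6.7000 + 6.3000·sin(1.6653)·0.25 = 8.2680
θ' = 1.6653 + (6.3000/3.0)·tan(0.38)·0.25 = 1.8750
v' = 6.3000 − 0.1000·0.25 = 6.2750

(-19.9486, 8.2680, 1.8750, 6.2750)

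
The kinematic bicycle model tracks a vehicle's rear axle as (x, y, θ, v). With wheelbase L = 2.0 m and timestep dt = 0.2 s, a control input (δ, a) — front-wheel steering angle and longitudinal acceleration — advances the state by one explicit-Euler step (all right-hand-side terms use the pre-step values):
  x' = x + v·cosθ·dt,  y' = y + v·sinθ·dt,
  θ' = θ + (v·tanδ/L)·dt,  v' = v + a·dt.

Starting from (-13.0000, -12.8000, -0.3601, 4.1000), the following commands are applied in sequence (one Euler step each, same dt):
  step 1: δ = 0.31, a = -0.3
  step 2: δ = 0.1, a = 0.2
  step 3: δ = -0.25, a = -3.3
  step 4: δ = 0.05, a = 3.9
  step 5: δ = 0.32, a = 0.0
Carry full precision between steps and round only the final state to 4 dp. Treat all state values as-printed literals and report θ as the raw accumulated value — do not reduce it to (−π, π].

(-9.1807, -13.8504, -0.1361, 4.2000)

after step 1 (δ=0.31, a=-0.3): (-12.232593, -13.088942, -0.228766, 4.040000)
after step 2 (δ=0.1, a=0.2): (-11.445644, -13.272176, -0.188231, 4.080000)
after step 3 (δ=-0.25, a=-3.3): (-10.644057, -13.424867, -0.292410, 3.420000)
after step 4 (δ=0.05, a=3.9): (-9.989092, -13.622037, -0.275296, 4.200000)
after step 5 (δ=0.32, a=0.0): (-9.180722, -13.850376, -0.136112, 4.200000)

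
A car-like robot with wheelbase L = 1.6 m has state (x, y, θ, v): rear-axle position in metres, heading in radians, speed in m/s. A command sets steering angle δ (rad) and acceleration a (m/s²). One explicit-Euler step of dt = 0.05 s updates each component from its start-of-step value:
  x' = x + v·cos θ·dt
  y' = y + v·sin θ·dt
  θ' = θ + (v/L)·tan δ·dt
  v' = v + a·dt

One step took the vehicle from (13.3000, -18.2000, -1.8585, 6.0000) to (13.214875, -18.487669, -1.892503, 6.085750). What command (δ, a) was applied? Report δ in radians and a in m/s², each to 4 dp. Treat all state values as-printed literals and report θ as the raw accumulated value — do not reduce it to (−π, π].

δ = -0.1794, a = 1.7150

a = (v'−v)/dt = (0.085750)/0.05 = 1.7150
Δθ = θ'−θ = -0.034003;  (v·dt/L) = 6.0000·0.05/1.6 = 0.187500
tan δ = Δθ·L/(v·dt) = -0.181349  →  δ = -0.1794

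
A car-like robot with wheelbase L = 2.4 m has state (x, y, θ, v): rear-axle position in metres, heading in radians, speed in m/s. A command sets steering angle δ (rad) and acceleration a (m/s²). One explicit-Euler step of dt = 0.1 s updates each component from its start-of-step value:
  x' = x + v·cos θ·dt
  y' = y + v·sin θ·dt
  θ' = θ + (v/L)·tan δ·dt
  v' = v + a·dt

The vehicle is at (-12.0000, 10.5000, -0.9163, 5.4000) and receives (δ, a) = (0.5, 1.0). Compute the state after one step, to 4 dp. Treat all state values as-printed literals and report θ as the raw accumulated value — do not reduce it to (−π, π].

(-11.6713, 10.0716, -0.7934, 5.5000)

x' = -12.0000 + 5.4000·cos(-0.9163)·0.1 = -11.6713
y' = 10.5000 + 5.4000·sin(-0.9163)·0.1 = 10.0716
θ' = -0.9163 + (5.4000/2.4)·tan(0.5)·0.1 = -0.7934
v' = 5.4000 + 1.0000·0.1 = 5.5000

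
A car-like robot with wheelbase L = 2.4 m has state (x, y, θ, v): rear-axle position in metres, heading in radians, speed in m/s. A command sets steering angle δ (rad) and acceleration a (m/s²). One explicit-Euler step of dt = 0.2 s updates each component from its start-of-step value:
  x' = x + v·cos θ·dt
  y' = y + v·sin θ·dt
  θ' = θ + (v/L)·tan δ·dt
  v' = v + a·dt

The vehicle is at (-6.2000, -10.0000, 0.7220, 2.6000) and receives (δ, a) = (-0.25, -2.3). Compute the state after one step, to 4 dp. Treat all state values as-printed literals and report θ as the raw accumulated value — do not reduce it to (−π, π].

(-5.8097, -9.6563, 0.6667, 2.1400)

x' = -6.2000 + 2.6000·cos(0.7220)·0.2 = -5.8097
y' = -10.0000 + 2.6000·sin(0.7220)·0.2 = -9.6563
θ' = 0.7220 + (2.6000/2.4)·tan(-0.25)·0.2 = 0.6667
v' = 2.6000 − 2.3000·0.2 = 2.1400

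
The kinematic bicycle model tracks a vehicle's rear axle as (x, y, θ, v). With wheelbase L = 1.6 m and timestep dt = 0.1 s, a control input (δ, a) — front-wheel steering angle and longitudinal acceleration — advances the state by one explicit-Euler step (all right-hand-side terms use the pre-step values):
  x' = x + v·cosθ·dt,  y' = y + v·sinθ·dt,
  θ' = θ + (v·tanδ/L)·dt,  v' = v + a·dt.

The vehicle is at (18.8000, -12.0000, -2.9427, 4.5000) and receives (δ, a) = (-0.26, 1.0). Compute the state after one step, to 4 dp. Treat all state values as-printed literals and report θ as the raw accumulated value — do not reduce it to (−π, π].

(18.3589, -12.0889, -3.0175, 4.6000)

x' = 18.8000 + 4.5000·cos(-2.9427)·0.1 = 18.3589
y' = -12.0000 + 4.5000·sin(-2.9427)·0.1 = -12.0889
θ' = -2.9427 + (4.5000/1.6)·tan(-0.26)·0.1 = -3.0175
v' = 4.5000 + 1.0000·0.1 = 4.6000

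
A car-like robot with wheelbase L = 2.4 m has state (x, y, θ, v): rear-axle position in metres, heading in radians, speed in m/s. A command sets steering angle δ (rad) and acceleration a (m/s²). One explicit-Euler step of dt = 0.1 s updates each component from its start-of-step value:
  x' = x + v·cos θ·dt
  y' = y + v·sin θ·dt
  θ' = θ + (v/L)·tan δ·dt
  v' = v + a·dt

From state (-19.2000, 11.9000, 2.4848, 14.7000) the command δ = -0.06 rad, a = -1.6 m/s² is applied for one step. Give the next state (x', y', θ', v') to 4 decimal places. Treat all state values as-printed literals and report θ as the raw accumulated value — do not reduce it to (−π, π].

x' = -19.2000 + 14.7000·cos(2.4848)·0.1 = -20.3642
y' = 11.9000 + 14.7000·sin(2.4848)·0.1 = 12.7976
θ' = 2.4848 + (14.7000/2.4)·tan(-0.06)·0.1 = 2.4480
v' = 14.7000 − 1.6000·0.1 = 14.5400

(-20.3642, 12.7976, 2.4480, 14.5400)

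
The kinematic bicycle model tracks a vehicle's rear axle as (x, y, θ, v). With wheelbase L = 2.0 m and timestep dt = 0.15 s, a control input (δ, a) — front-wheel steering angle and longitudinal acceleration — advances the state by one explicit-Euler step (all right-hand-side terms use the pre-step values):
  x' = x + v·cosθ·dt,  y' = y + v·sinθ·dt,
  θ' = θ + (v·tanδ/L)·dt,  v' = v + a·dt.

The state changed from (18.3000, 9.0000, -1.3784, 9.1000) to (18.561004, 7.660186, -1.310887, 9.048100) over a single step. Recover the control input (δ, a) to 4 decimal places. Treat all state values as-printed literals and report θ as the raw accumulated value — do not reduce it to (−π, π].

a = (v'−v)/dt = (-0.051900)/0.15 = -0.3460
Δθ = θ'−θ = 0.067513;  (v·dt/L) = 9.1000·0.15/2.0 = 0.682500
tan δ = Δθ·L/(v·dt) = 0.098920  →  δ = 0.0986

δ = 0.0986, a = -0.3460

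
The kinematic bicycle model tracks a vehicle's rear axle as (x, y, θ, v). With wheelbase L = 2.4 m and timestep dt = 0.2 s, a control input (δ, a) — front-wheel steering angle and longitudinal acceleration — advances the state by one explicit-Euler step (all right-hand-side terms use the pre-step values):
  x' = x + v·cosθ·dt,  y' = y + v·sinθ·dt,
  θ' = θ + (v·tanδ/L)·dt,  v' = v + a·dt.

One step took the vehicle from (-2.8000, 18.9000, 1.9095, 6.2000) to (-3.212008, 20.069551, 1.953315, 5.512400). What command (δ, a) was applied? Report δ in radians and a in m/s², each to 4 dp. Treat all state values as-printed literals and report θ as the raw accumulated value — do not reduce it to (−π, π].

δ = 0.0846, a = -3.4380

a = (v'−v)/dt = (-0.687600)/0.2 = -3.4380
Δθ = θ'−θ = 0.043815;  (v·dt/L) = 6.2000·0.2/2.4 = 0.516667
tan δ = Δθ·L/(v·dt) = 0.084803  →  δ = 0.0846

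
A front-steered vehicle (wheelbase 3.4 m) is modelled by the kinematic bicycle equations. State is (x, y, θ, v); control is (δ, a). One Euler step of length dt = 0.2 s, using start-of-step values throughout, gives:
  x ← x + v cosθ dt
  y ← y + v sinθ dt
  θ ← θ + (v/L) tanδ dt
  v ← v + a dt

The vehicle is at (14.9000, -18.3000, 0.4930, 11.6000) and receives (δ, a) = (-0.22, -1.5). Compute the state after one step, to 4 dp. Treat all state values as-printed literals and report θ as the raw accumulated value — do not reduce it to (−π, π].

(16.9437, -17.2020, 0.3404, 11.3000)

x' = 14.9000 + 11.6000·cos(0.4930)·0.2 = 16.9437
y' = -18.3000 + 11.6000·sin(0.4930)·0.2 = -17.2020
θ' = 0.4930 + (11.6000/3.4)·tan(-0.22)·0.2 = 0.3404
v' = 11.6000 − 1.5000·0.2 = 11.3000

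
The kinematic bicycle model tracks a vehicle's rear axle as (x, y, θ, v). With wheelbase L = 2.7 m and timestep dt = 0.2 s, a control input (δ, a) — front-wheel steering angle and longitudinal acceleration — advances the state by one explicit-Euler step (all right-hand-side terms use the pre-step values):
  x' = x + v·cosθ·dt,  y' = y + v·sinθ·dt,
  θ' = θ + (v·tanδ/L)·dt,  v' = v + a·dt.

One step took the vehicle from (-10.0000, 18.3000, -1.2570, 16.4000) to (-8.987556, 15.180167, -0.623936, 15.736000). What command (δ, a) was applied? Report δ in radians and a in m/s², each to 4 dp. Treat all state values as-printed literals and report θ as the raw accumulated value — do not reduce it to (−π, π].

a = (v'−v)/dt = (-0.664000)/0.2 = -3.3200
Δθ = θ'−θ = 0.633064;  (v·dt/L) = 16.4000·0.2/2.7 = 1.214815
tan δ = Δθ·L/(v·dt) = 0.521120  →  δ = 0.4804

δ = 0.4804, a = -3.3200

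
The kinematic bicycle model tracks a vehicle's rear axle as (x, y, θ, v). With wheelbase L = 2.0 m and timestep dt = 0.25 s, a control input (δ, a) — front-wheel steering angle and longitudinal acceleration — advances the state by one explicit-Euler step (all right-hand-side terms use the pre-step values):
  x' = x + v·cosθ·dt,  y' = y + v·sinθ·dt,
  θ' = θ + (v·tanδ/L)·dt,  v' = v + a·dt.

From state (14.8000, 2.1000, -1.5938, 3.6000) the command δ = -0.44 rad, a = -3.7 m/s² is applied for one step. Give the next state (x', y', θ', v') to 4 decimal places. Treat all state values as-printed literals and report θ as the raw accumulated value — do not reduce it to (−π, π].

x' = 14.8000 + 3.6000·cos(-1.5938)·0.25 = 14.7793
y' = 2.1000 + 3.6000·sin(-1.5938)·0.25 = 1.2002
θ' = -1.5938 + (3.6000/2.0)·tan(-0.44)·0.25 = -1.8057
v' = 3.6000 − 3.7000·0.25 = 2.6750

(14.7793, 1.2002, -1.8057, 2.6750)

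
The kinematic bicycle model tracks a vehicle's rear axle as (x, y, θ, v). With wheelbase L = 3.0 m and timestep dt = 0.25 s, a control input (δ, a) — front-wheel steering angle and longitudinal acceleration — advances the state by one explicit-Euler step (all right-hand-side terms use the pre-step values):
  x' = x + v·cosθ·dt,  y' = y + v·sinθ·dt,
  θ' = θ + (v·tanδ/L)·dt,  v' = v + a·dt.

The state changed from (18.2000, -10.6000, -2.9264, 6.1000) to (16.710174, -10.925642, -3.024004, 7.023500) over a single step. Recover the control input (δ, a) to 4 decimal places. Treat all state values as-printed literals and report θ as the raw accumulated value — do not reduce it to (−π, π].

δ = -0.1897, a = 3.6940

a = (v'−v)/dt = (0.923500)/0.25 = 3.6940
Δθ = θ'−θ = -0.097604;  (v·dt/L) = 6.1000·0.25/3.0 = 0.508333
tan δ = Δθ·L/(v·dt) = -0.192008  →  δ = -0.1897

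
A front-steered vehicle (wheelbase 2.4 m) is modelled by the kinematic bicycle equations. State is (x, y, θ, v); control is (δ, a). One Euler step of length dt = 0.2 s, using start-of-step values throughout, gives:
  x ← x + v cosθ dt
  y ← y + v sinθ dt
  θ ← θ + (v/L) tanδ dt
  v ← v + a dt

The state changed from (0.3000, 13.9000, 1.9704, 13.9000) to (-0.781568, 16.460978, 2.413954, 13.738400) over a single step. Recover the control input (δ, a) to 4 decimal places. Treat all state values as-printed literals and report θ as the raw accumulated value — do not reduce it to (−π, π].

a = (v'−v)/dt = (-0.161600)/0.2 = -0.8080
Δθ = θ'−θ = 0.443554;  (v·dt/L) = 13.9000·0.2/2.4 = 1.158333
tan δ = Δθ·L/(v·dt) = 0.382924  →  δ = 0.3657

δ = 0.3657, a = -0.8080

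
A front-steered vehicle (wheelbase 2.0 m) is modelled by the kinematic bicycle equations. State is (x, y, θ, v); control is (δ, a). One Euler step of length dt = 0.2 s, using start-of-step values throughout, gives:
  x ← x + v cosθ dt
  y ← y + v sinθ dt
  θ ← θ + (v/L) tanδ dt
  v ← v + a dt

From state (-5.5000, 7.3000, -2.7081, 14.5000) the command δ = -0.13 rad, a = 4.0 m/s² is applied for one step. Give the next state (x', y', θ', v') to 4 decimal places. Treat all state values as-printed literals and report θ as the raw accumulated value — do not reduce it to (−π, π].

x' = -5.5000 + 14.5000·cos(-2.7081)·0.2 = -8.1318
y' = 7.3000 + 14.5000·sin(-2.7081)·0.2 = 6.0819
θ' = -2.7081 + (14.5000/2.0)·tan(-0.13)·0.2 = -2.8977
v' = 14.5000 + 4.0000·0.2 = 15.3000

(-8.1318, 6.0819, -2.8977, 15.3000)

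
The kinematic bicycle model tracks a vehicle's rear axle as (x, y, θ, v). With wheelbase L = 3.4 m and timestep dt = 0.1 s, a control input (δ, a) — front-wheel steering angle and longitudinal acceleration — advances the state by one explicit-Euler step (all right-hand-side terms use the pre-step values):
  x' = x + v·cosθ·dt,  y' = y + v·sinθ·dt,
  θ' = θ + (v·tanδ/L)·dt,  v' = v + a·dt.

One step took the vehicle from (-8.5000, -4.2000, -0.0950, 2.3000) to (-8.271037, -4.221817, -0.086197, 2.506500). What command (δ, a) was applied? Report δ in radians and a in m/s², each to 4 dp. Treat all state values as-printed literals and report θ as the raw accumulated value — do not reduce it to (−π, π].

δ = 0.1294, a = 2.0650

a = (v'−v)/dt = (0.206500)/0.1 = 2.0650
Δθ = θ'−θ = 0.008803;  (v·dt/L) = 2.3000·0.1/3.4 = 0.067647
tan δ = Δθ·L/(v·dt) = 0.130131  →  δ = 0.1294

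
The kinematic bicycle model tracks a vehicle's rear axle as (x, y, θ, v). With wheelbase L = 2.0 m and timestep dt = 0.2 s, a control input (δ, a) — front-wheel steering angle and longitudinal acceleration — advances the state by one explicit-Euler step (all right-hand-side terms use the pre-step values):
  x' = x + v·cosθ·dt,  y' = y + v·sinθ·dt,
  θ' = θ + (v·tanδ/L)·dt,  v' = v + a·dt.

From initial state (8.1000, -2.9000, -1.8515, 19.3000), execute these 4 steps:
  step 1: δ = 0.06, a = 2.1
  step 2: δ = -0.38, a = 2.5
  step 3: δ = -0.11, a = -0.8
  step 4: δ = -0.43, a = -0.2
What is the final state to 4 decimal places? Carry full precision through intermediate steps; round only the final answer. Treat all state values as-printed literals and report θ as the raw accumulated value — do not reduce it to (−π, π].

after step 1 (δ=0.06, a=2.1): (7.030657, -6.608922, -1.735561, 19.720000)
after step 2 (δ=-0.38, a=2.5): (6.383762, -10.499509, -2.523203, 20.220000)
after step 3 (δ=-0.11, a=-0.8): (3.088659, -12.843913, -2.746524, 20.060000)
after step 4 (δ=-0.43, a=-0.2): (-0.614298, -14.388017, -3.666518, 20.020000)

(-0.6143, -14.3880, -3.6665, 20.0200)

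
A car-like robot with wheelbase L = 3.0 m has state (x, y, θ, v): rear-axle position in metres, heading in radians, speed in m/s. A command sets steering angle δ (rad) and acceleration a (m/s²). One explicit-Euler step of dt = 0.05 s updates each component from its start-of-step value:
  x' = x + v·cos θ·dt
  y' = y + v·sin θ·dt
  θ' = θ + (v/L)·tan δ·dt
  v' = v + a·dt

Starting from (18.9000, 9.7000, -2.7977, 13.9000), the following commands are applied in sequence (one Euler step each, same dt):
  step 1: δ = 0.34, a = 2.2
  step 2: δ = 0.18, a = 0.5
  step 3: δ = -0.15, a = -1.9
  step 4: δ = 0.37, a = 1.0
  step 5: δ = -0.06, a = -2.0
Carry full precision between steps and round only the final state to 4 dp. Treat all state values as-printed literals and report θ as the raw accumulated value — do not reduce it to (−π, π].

(15.7429, 8.2177, -2.6325, 13.8900)

after step 1 (δ=0.34, a=2.2): (18.245693, 9.465678, -2.715751, 14.010000)
after step 2 (δ=0.18, a=0.5): (17.607753, 9.176310, -2.673261, 14.035000)
after step 3 (δ=-0.15, a=-1.9): (16.981566, 8.859541, -2.708614, 13.940000)
after step 4 (δ=0.37, a=1.0): (16.348885, 8.567097, -2.618501, 13.990000)
after step 5 (δ=-0.06, a=-2.0): (15.742923, 8.217654, -2.632507, 13.890000)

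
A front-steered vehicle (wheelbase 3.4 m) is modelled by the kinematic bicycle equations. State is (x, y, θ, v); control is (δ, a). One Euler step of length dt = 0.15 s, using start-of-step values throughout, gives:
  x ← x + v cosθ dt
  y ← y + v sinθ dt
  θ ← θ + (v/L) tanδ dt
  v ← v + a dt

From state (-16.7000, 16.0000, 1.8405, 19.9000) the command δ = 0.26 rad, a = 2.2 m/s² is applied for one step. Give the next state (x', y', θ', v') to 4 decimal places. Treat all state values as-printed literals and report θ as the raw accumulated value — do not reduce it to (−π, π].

x' = -16.7000 + 19.9000·cos(1.8405)·0.15 = -17.4953
y' = 16.0000 + 19.9000·sin(1.8405)·0.15 = 18.8771
θ' = 1.8405 + (19.9000/3.4)·tan(0.26)·0.15 = 2.0741
v' = 19.9000 + 2.2000·0.15 = 20.2300

(-17.4953, 18.8771, 2.0741, 20.2300)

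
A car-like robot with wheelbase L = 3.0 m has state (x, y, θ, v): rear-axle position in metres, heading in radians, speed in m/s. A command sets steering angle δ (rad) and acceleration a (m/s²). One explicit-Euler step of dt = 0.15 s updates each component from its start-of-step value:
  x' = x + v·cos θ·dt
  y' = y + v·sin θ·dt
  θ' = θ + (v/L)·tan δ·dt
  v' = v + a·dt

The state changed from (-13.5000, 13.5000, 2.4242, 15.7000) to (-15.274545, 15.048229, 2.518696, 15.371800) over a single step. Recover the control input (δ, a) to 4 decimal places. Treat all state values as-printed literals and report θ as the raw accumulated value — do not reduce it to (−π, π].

a = (v'−v)/dt = (-0.328200)/0.15 = -2.1880
Δθ = θ'−θ = 0.094496;  (v·dt/L) = 15.7000·0.15/3.0 = 0.785000
tan δ = Δθ·L/(v·dt) = 0.120377  →  δ = 0.1198

δ = 0.1198, a = -2.1880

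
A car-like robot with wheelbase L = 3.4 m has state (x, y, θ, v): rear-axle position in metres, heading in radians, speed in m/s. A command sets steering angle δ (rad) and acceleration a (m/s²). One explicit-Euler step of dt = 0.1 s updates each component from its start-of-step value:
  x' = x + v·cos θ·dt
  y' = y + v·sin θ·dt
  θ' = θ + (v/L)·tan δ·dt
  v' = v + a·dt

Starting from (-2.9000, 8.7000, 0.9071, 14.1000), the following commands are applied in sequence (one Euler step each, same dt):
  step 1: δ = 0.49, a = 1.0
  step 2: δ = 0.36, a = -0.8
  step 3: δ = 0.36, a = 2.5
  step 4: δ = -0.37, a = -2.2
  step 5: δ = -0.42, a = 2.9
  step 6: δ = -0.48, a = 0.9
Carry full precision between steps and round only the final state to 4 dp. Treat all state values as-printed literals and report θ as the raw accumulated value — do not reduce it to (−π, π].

(0.2326, 16.5103, 0.8709, 14.5300)

after step 1 (δ=0.49, a=1.0): (-2.031394, 9.810686, 1.128299, 14.200000)
after step 2 (δ=0.36, a=-0.8): (-1.423354, 11.093919, 1.285503, 14.120000)
after step 3 (δ=0.36, a=2.5): (-1.025961, 12.448845, 1.441821, 14.370000)
after step 4 (δ=-0.37, a=-2.2): (-0.841137, 13.873909, 1.277891, 14.150000)
after step 5 (δ=-0.42, a=2.9): (-0.432577, 15.228643, 1.092038, 14.440000)
after step 6 (δ=-0.48, a=0.9): (0.232640, 16.510291, 0.870932, 14.530000)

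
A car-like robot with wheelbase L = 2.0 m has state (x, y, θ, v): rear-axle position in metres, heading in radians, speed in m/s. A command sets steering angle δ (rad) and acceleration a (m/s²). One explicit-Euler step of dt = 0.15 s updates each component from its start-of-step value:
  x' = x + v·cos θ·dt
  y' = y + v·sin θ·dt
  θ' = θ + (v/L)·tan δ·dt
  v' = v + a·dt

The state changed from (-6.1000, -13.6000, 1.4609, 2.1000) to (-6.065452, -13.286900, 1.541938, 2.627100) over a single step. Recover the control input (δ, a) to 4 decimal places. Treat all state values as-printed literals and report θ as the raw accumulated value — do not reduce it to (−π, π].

δ = 0.4752, a = 3.5140

a = (v'−v)/dt = (0.527100)/0.15 = 3.5140
Δθ = θ'−θ = 0.081038;  (v·dt/L) = 2.1000·0.15/2.0 = 0.157500
tan δ = Δθ·L/(v·dt) = 0.514527  →  δ = 0.4752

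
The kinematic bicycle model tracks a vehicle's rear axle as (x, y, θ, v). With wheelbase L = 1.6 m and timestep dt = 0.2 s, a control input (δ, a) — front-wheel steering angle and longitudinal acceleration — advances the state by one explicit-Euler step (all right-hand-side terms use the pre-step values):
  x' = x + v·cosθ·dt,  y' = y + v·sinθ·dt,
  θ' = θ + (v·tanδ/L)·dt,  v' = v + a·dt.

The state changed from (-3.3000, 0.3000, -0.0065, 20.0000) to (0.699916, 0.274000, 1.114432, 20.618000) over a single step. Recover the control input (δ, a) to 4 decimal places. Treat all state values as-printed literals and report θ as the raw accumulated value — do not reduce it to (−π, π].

a = (v'−v)/dt = (0.618000)/0.2 = 3.0900
Δθ = θ'−θ = 1.120932;  (v·dt/L) = 20.0000·0.2/1.6 = 2.500000
tan δ = Δθ·L/(v·dt) = 0.448373  →  δ = 0.4215

δ = 0.4215, a = 3.0900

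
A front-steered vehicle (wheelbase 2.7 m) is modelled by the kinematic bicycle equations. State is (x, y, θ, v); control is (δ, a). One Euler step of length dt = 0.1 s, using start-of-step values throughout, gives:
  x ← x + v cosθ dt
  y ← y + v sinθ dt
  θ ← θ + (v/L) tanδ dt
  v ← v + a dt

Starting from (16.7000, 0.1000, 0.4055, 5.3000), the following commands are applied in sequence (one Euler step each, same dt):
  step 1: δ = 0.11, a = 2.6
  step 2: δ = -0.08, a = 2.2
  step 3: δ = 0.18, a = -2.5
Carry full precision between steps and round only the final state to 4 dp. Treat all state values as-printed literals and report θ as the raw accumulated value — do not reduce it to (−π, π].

(18.2230, 0.7702, 0.4496, 5.5300)

after step 1 (δ=0.11, a=2.6): (17.187020, 0.309073, 0.427180, 5.560000)
after step 2 (δ=-0.08, a=2.2): (17.693056, 0.539428, 0.410671, 5.780000)
after step 3 (δ=0.18, a=-2.5): (18.222998, 0.770179, 0.449626, 5.530000)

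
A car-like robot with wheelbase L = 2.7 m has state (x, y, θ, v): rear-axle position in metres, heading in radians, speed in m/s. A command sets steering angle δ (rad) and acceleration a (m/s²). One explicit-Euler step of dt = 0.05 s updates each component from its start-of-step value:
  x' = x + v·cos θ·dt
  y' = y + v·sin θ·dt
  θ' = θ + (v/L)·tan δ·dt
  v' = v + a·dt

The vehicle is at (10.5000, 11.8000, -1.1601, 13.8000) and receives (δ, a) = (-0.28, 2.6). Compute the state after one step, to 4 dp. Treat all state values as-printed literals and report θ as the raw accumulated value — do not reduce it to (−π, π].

(10.7755, 11.1674, -1.2336, 13.9300)

x' = 10.5000 + 13.8000·cos(-1.1601)·0.05 = 10.7755
y' = 11.8000 + 13.8000·sin(-1.1601)·0.05 = 11.1674
θ' = -1.1601 + (13.8000/2.7)·tan(-0.28)·0.05 = -1.2336
v' = 13.8000 + 2.6000·0.05 = 13.9300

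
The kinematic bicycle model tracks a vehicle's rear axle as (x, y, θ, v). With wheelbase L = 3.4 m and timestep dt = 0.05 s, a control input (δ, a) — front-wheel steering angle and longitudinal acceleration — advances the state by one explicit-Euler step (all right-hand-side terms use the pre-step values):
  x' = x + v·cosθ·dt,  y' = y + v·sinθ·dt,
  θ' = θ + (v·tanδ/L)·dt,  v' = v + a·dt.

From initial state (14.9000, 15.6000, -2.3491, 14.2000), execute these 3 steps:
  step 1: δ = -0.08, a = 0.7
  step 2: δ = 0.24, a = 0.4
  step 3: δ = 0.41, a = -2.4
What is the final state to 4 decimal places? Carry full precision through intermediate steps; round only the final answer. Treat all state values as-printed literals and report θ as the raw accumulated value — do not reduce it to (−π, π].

(13.4108, 14.0715, -2.2235, 14.1350)

after step 1 (δ=-0.08, a=0.7): (14.401529, 15.094405, -2.365842, 14.235000)
after step 2 (δ=0.24, a=0.4): (13.893414, 14.596000, -2.314613, 14.255000)
after step 3 (δ=0.41, a=-2.4): (13.410809, 14.071495, -2.223500, 14.135000)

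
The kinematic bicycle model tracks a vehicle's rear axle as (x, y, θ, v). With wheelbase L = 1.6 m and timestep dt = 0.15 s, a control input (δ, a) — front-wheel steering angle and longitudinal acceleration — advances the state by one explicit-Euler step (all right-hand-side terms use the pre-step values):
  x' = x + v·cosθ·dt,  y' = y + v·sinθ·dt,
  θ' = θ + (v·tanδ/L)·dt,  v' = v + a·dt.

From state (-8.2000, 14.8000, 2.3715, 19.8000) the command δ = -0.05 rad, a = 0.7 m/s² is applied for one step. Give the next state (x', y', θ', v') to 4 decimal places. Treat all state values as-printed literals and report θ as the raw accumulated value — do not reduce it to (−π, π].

x' = -8.2000 + 19.8000·cos(2.3715)·0.15 = -10.3320
y' = 14.8000 + 19.8000·sin(2.3715)·0.15 = 16.8677
θ' = 2.3715 + (19.8000/1.6)·tan(-0.05)·0.15 = 2.2786
v' = 19.8000 + 0.7000·0.15 = 19.9050

(-10.3320, 16.8677, 2.2786, 19.9050)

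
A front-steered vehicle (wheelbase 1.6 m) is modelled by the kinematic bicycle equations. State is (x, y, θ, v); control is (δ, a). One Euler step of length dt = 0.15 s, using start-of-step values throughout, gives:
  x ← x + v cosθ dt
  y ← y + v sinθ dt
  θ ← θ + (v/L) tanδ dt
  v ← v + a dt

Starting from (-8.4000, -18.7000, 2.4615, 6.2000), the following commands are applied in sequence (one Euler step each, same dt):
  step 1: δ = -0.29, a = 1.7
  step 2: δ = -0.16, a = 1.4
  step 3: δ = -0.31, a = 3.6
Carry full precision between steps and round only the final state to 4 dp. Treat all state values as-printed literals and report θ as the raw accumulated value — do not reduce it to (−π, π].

(-10.3401, -16.5716, 1.9902, 7.2050)

after step 1 (δ=-0.29, a=1.7): (-9.123088, -18.115155, 2.288048, 6.455000)
after step 2 (δ=-0.16, a=1.4): (-9.759534, -17.385467, 2.190388, 6.665000)
after step 3 (δ=-0.31, a=3.6): (-10.340092, -16.571555, 1.990233, 7.205000)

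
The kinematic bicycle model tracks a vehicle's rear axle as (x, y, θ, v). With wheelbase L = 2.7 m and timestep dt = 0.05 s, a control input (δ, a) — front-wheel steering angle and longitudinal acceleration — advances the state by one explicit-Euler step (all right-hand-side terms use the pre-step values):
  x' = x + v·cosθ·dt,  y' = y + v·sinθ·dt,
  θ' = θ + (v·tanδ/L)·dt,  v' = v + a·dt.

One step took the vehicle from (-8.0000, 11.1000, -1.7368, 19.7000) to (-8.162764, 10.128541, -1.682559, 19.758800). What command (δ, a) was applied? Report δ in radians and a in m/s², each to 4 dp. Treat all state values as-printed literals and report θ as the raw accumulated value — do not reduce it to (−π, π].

δ = 0.1476, a = 1.1760

a = (v'−v)/dt = (0.058800)/0.05 = 1.1760
Δθ = θ'−θ = 0.054241;  (v·dt/L) = 19.7000·0.05/2.7 = 0.364815
tan δ = Δθ·L/(v·dt) = 0.148681  →  δ = 0.1476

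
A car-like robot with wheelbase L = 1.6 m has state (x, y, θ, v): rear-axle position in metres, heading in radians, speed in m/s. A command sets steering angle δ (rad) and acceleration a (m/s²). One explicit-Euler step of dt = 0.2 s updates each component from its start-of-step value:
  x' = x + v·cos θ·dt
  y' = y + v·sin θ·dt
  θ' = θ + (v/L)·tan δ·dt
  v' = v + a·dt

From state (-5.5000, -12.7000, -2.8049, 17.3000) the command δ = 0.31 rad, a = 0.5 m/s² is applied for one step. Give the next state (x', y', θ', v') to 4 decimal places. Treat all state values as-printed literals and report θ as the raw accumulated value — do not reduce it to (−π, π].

x' = -5.5000 + 17.3000·cos(-2.8049)·0.2 = -8.7657
y' = -12.7000 + 17.3000·sin(-2.8049)·0.2 = -13.8431
θ' = -2.8049 + (17.3000/1.6)·tan(0.31)·0.2 = -2.1122
v' = 17.3000 + 0.5000·0.2 = 17.4000

(-8.7657, -13.8431, -2.1122, 17.4000)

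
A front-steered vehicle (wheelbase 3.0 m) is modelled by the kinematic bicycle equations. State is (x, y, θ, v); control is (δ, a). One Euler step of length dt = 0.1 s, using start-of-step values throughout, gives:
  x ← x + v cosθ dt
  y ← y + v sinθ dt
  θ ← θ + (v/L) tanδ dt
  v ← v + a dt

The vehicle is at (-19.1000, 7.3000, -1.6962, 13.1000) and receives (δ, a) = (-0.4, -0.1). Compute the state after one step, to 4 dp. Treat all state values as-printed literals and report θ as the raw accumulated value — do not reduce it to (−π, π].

x' = -19.1000 + 13.1000·cos(-1.6962)·0.1 = -19.2638
y' = 7.3000 + 13.1000·sin(-1.6962)·0.1 = 6.0003
θ' = -1.6962 + (13.1000/3.0)·tan(-0.4)·0.1 = -1.8808
v' = 13.1000 − 0.1000·0.1 = 13.0900

(-19.2638, 6.0003, -1.8808, 13.0900)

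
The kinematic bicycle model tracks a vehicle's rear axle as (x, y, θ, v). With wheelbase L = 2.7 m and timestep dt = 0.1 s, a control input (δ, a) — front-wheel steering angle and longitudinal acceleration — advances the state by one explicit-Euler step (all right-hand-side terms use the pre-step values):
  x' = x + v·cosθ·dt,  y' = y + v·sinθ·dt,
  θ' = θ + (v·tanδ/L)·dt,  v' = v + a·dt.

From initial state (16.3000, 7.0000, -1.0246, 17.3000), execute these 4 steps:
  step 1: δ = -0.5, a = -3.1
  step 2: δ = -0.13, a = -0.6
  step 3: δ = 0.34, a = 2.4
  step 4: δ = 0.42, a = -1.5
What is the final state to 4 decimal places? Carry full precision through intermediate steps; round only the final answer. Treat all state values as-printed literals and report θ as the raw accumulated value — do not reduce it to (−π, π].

after step 1 (δ=-0.5, a=-3.1): (17.198632, 5.521704, -1.374638, 16.990000)
after step 2 (δ=-0.13, a=-0.6): (17.529772, 3.855286, -1.456906, 16.930000)
after step 3 (δ=0.34, a=2.4): (17.722172, 2.173254, -1.235100, 17.170000)
after step 4 (δ=0.42, a=-1.5): (18.287798, 0.552095, -0.951113, 17.020000)

(18.2878, 0.5521, -0.9511, 17.0200)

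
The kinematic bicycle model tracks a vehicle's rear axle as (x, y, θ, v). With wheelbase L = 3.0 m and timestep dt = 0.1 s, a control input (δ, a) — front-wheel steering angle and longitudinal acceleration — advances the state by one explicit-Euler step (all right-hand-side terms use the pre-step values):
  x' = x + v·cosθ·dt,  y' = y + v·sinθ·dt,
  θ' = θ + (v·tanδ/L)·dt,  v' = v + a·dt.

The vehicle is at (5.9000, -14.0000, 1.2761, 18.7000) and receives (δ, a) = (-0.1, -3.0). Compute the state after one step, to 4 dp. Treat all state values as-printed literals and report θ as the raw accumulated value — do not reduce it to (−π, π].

(6.4431, -12.2106, 1.2136, 18.4000)

x' = 5.9000 + 18.7000·cos(1.2761)·0.1 = 6.4431
y' = -14.0000 + 18.7000·sin(1.2761)·0.1 = -12.2106
θ' = 1.2761 + (18.7000/3.0)·tan(-0.1)·0.1 = 1.2136
v' = 18.7000 − 3.0000·0.1 = 18.4000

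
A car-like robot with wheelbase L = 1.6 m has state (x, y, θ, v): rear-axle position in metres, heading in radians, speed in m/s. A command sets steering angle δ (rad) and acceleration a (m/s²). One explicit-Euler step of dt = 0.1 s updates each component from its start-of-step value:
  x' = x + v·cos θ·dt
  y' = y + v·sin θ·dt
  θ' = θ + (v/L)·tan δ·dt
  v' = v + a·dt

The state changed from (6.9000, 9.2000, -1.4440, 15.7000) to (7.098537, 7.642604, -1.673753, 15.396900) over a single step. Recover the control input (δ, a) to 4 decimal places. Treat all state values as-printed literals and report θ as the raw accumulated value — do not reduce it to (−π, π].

a = (v'−v)/dt = (-0.303100)/0.1 = -3.0310
Δθ = θ'−θ = -0.229753;  (v·dt/L) = 15.7000·0.1/1.6 = 0.981250
tan δ = Δθ·L/(v·dt) = -0.234143  →  δ = -0.2300

δ = -0.2300, a = -3.0310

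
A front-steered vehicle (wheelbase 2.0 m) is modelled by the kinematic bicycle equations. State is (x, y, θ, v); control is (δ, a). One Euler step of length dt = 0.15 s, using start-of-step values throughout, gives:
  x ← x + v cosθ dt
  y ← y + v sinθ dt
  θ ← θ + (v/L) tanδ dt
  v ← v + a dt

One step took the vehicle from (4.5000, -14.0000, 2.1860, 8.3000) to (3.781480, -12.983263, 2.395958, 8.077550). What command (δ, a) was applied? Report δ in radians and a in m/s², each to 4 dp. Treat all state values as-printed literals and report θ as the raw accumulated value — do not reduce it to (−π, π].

δ = 0.3253, a = -1.4830

a = (v'−v)/dt = (-0.222450)/0.15 = -1.4830
Δθ = θ'−θ = 0.209958;  (v·dt/L) = 8.3000·0.15/2.0 = 0.622500
tan δ = Δθ·L/(v·dt) = 0.337282  →  δ = 0.3253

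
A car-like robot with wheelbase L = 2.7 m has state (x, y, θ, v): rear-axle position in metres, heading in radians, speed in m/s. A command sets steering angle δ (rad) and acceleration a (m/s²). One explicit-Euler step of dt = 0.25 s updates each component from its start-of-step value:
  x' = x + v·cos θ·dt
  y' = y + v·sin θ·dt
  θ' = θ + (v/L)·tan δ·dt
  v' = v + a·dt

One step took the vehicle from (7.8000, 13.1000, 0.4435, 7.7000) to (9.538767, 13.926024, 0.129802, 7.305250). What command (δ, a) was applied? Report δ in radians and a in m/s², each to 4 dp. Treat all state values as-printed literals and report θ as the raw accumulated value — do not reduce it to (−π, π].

δ = -0.4145, a = -1.5790

a = (v'−v)/dt = (-0.394750)/0.25 = -1.5790
Δθ = θ'−θ = -0.313698;  (v·dt/L) = 7.7000·0.25/2.7 = 0.712963
tan δ = Δθ·L/(v·dt) = -0.439992  →  δ = -0.4145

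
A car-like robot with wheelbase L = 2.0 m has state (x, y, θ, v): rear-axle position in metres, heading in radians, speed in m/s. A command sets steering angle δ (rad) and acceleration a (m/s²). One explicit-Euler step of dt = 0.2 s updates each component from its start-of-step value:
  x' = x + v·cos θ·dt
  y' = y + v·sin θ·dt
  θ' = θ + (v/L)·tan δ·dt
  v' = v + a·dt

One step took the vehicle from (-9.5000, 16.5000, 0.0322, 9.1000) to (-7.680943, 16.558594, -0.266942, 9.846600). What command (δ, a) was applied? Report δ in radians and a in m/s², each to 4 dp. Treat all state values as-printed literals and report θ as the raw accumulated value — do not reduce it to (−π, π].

a = (v'−v)/dt = (0.746600)/0.2 = 3.7330
Δθ = θ'−θ = -0.299142;  (v·dt/L) = 9.1000·0.2/2.0 = 0.910000
tan δ = Δθ·L/(v·dt) = -0.328727  →  δ = -0.3176

δ = -0.3176, a = 3.7330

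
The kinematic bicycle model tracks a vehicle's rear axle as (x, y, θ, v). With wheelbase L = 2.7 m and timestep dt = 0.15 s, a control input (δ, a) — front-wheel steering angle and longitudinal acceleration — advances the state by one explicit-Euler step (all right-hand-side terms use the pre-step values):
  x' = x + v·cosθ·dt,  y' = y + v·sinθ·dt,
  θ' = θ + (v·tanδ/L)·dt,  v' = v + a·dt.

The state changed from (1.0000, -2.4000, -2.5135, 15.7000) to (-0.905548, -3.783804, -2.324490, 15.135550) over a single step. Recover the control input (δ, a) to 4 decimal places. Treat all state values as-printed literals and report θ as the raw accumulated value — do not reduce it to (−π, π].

δ = 0.2134, a = -3.7630

a = (v'−v)/dt = (-0.564450)/0.15 = -3.7630
Δθ = θ'−θ = 0.189010;  (v·dt/L) = 15.7000·0.15/2.7 = 0.872222
tan δ = Δθ·L/(v·dt) = 0.216699  →  δ = 0.2134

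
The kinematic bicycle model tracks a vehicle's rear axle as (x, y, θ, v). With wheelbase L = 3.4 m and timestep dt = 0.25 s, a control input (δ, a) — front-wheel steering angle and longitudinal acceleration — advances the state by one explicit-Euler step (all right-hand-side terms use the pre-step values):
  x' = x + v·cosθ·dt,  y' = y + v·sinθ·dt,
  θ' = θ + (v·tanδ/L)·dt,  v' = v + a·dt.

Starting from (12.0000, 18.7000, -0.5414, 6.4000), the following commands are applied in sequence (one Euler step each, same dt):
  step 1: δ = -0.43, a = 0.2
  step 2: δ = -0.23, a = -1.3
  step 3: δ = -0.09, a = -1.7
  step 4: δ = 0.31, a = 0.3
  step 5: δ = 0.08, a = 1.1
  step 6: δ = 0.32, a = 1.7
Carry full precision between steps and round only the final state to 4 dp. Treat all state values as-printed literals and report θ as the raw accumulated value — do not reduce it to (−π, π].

(18.5564, 12.4447, -0.5932, 6.4750)

after step 1 (δ=-0.43, a=0.2): (13.371181, 17.875462, -0.757222, 6.450000)
after step 2 (δ=-0.23, a=-1.3): (14.543061, 16.767828, -0.868268, 6.125000)
after step 3 (δ=-0.09, a=-1.7): (15.532478, 15.599161, -0.908910, 5.700000)
after step 4 (δ=0.31, a=0.3): (16.408291, 14.475072, -0.774656, 5.775000)
after step 5 (δ=0.08, a=1.1): (17.440084, 13.465212, -0.740612, 6.050000)
after step 6 (δ=0.32, a=1.7): (18.556393, 12.444668, -0.593193, 6.475000)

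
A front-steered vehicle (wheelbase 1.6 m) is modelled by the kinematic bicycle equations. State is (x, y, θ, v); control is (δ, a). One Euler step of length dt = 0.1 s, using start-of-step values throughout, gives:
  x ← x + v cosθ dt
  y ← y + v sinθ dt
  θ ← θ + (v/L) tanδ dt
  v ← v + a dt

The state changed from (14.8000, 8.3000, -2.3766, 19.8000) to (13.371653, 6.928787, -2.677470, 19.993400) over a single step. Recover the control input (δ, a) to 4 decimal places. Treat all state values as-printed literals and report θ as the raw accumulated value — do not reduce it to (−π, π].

a = (v'−v)/dt = (0.193400)/0.1 = 1.9340
Δθ = θ'−θ = -0.300870;  (v·dt/L) = 19.8000·0.1/1.6 = 1.237500
tan δ = Δθ·L/(v·dt) = -0.243127  →  δ = -0.2385

δ = -0.2385, a = 1.9340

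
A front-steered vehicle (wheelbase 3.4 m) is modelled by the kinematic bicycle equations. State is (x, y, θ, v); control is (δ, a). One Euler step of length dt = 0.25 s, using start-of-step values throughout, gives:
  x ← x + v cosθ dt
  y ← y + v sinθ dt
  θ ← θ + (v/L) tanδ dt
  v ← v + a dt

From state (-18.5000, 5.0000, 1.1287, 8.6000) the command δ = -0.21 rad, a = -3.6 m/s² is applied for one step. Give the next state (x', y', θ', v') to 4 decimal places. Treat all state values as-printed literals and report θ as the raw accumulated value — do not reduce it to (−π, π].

(-17.5802, 6.9433, 0.9939, 7.7000)

x' = -18.5000 + 8.6000·cos(1.1287)·0.25 = -17.5802
y' = 5.0000 + 8.6000·sin(1.1287)·0.25 = 6.9433
θ' = 1.1287 + (8.6000/3.4)·tan(-0.21)·0.25 = 0.9939
v' = 8.6000 − 3.6000·0.25 = 7.7000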